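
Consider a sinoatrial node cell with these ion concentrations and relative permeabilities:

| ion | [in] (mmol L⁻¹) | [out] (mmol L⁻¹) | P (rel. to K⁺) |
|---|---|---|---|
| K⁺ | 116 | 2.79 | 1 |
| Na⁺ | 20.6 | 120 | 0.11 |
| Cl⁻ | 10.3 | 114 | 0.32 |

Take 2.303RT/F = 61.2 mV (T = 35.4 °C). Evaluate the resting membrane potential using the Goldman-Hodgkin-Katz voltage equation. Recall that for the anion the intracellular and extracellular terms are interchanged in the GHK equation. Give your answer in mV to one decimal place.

-55.3 mV

Vm = 61.2 · log₁₀[(Σ P·[cation]ₒ + Σ P·[anion]ᵢ) / (Σ P·[cation]ᵢ + Σ P·[anion]ₒ)]
Numerator = 1×2.79 + 0.11×120 + 0.32×10.3 = 19.29
Denominator = 1×116 + 0.11×20.6 + 0.32×114 = 154.7
Vm = 61.2 · log₁₀(0.12463) = 61.2 × (-0.9044) = -55.35 mV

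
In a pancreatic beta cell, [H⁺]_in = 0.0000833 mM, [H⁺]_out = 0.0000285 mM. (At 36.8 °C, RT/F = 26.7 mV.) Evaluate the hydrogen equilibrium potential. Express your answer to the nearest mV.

-29 mV

E = (26.7/z) · ln([H⁺]_out/[H⁺]_in) with z = +1.
= (26.7/1) · ln(0.0000285/0.0000833) = 26.70 · ln(0.3421)
= 26.70 · (-1.0725) = -28.64 mV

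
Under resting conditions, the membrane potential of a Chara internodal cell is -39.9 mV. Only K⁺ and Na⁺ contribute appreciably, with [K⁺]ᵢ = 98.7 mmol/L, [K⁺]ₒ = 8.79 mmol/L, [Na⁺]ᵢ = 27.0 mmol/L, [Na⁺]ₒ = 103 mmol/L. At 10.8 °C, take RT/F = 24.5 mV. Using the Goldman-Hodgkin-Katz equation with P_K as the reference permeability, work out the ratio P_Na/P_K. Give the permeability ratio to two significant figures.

0.11

Let α = P_Na/P_K. GHK: Vm = 24.5·ln[(Kₒ + α·Naₒ)/(Kᵢ + α·Naᵢ)].
e^(Vm/24.5) = e^(-39.9/24.5) = 0.19621
So 0.19621·(Kᵢ + α·Naᵢ) = Kₒ + α·Naₒ → α = (0.19621·98.7 − 8.79) / (103.0 − 0.19621·27.0)
α = (19.37 − 8.79) / (103.0 − 5.298) = 10.58/97.7 = 0.1082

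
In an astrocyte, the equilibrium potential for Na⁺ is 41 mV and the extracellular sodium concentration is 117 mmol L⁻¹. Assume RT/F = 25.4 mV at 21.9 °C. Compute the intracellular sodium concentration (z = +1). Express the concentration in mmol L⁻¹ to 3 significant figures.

23.3 mmol L⁻¹

Nernst: E = (25.4/1) · ln([out]/[in]), so ln([out]/[in]) = 41.0 × 1 / 25.4 = 1.6142.
[out]/[in] = e^(1.6142) = 5.024.
[in] = 117 / 5.024 = 23.29 mmol L⁻¹.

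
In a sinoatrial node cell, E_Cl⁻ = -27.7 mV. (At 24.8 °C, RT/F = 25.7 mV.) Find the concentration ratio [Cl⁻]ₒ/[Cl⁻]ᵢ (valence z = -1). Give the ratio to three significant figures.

ln([out]/[in]) = E·z/(25.7) = -27.7 × -1 / 25.7 = 1.0778
[out]/[in] = e^(1.0778) = 2.938

2.94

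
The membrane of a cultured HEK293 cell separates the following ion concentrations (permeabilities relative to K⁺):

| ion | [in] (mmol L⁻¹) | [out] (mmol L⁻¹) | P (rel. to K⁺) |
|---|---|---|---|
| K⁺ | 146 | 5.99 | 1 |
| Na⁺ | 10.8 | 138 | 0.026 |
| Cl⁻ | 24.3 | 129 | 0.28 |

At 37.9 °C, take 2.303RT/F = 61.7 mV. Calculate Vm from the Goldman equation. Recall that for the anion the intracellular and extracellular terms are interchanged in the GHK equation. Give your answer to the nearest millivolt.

-65 mV

Vm = 61.7 · log₁₀[(Σ P·[cation]ₒ + Σ P·[anion]ᵢ) / (Σ P·[cation]ᵢ + Σ P·[anion]ₒ)]
Numerator = 1×5.99 + 0.026×138 + 0.28×24.3 = 16.38
Denominator = 1×146 + 0.026×10.8 + 0.28×129 = 182.4
Vm = 61.7 · log₁₀(0.089813) = 61.7 × (-1.0467) = -64.58 mV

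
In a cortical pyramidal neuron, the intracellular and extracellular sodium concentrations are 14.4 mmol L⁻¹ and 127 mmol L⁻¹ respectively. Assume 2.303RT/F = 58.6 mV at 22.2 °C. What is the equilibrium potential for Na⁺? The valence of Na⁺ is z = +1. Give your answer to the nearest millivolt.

E = (58.6/z) · log₁₀([Na⁺]_out/[Na⁺]_in) with z = +1.
= (58.6/1) · log₁₀(127/14.4) = 58.60 · log₁₀(8.819)
= 58.60 · (0.9454) = 55.40 mV

55 mV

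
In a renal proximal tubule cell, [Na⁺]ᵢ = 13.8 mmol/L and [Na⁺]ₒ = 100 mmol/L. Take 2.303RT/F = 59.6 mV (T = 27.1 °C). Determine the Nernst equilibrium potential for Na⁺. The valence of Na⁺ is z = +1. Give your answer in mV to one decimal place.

E = (59.6/z) · log₁₀([Na⁺]_out/[Na⁺]_in) with z = +1.
= (59.6/1) · log₁₀(100/13.8) = 59.60 · log₁₀(7.246)
= 59.60 · (0.8601) = 51.26 mV

51.3 mV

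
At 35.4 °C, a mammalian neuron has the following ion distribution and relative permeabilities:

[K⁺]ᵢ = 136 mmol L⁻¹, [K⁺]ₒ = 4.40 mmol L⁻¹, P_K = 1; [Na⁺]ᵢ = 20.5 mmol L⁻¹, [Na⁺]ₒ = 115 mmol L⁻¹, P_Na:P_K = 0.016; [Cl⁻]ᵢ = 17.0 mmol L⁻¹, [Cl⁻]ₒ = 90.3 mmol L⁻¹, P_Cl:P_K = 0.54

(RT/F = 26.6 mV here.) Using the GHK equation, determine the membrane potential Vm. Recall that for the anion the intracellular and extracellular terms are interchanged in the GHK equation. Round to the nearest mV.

-66 mV

Vm = 26.6 · ln[(Σ P·[cation]ₒ + Σ P·[anion]ᵢ) / (Σ P·[cation]ᵢ + Σ P·[anion]ₒ)]
Numerator = 1×4.40 + 0.016×115 + 0.54×17.0 = 15.42
Denominator = 1×136 + 0.016×20.5 + 0.54×90.3 = 185.1
Vm = 26.6 · ln(0.083311) = 26.6 × (-2.4852) = -66.11 mV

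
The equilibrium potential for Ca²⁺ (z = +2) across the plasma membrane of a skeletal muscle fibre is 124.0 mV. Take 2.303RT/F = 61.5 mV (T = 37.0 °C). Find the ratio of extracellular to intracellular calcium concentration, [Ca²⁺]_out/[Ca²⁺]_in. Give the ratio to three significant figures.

10800

log₁₀([out]/[in]) = E·z/(61.5) = 124.0 × 2 / 61.5 = 4.0325
[out]/[in] = 10^(4.0325) = 1.078e+04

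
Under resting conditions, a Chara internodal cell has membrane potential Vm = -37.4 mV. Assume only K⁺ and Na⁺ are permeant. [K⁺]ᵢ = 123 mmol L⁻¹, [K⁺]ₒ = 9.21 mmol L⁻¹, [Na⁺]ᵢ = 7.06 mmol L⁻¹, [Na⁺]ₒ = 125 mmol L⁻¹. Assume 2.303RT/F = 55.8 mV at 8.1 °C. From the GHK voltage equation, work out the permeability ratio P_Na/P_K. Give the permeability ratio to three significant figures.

Let α = P_Na/P_K. GHK: Vm = 55.8·log₁₀[(Kₒ + α·Naₒ)/(Kᵢ + α·Naᵢ)].
10^(Vm/55.8) = 10^(-37.4/55.8) = 0.21367
So 0.21367·(Kᵢ + α·Naᵢ) = Kₒ + α·Naₒ → α = (0.21367·123.0 − 9.21) / (125.0 − 0.21367·7.06)
α = (26.28 − 9.21) / (125.0 − 1.509) = 17.07/123.5 = 0.1382

0.138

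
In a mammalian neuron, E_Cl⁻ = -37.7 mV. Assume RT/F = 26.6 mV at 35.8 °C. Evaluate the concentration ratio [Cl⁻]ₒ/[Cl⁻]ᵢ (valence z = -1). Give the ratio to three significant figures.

ln([out]/[in]) = E·z/(26.6) = -37.7 × -1 / 26.6 = 1.4173
[out]/[in] = e^(1.4173) = 4.126

4.13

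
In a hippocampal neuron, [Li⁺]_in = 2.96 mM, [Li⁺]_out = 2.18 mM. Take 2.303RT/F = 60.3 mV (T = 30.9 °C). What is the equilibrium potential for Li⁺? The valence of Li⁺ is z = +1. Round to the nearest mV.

E = (60.3/z) · log₁₀([Li⁺]_out/[Li⁺]_in) with z = +1.
= (60.3/1) · log₁₀(2.18/2.96) = 60.30 · log₁₀(0.7365)
= 60.30 · (-0.1328) = -8.01 mV

-8 mV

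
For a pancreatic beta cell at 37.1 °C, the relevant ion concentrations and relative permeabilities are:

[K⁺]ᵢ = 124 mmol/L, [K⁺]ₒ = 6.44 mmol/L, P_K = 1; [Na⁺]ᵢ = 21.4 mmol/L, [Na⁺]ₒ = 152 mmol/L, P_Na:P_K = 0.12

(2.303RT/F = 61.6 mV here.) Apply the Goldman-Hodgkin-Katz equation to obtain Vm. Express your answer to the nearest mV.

Vm = 61.6 · log₁₀[(Σ P·[cation]ₒ + Σ P·[anion]ᵢ) / (Σ P·[cation]ᵢ + Σ P·[anion]ₒ)]
Numerator = 1×6.44 + 0.12×152 = 24.68
Denominator = 1×124 + 0.12×21.4 = 126.6
Vm = 61.6 · log₁₀(0.19499) = 61.6 × (-0.7100) = -43.73 mV

-44 mV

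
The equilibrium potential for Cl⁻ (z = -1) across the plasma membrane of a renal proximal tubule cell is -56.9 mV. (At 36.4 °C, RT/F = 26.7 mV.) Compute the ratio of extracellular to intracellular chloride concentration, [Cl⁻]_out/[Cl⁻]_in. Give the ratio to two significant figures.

ln([out]/[in]) = E·z/(26.7) = -56.9 × -1 / 26.7 = 2.1311
[out]/[in] = e^(2.1311) = 8.424

8.4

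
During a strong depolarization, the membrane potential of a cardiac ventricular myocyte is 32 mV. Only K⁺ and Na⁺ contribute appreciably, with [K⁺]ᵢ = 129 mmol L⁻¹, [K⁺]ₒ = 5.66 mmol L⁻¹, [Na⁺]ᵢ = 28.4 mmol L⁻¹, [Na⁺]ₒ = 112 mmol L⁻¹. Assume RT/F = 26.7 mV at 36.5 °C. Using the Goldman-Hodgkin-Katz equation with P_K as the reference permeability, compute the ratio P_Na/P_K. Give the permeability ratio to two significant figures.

Let α = P_Na/P_K. GHK: Vm = 26.7·ln[(Kₒ + α·Naₒ)/(Kᵢ + α·Naᵢ)].
e^(Vm/26.7) = e^(32.0/26.7) = 3.3151
So 3.3151·(Kᵢ + α·Naᵢ) = Kₒ + α·Naₒ → α = (3.3151·129.0 − 5.66) / (112.0 − 3.3151·28.4)
α = (427.7 − 5.66) / (112.0 − 94.15) = 422/17.85 = 23.64

24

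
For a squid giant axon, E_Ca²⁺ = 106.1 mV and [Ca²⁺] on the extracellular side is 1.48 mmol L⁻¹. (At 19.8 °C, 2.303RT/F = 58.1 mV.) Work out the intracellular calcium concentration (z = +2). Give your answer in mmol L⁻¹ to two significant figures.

0.00033 mmol L⁻¹

Nernst: E = (58.1/2) · log₁₀([out]/[in]), so log₁₀([out]/[in]) = 106.1 × 2 / 58.1 = 3.6523.
[out]/[in] = 10^(3.6523) = 4491.
[in] = 1.48 / 4491 = 0.0003296 mmol L⁻¹.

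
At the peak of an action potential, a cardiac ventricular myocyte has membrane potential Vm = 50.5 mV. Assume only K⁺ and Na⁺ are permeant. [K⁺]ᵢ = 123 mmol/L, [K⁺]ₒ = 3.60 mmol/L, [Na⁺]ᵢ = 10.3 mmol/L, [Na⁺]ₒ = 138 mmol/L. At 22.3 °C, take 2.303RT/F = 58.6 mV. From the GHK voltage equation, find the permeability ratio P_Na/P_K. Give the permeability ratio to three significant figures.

Let α = P_Na/P_K. GHK: Vm = 58.6·log₁₀[(Kₒ + α·Naₒ)/(Kᵢ + α·Naᵢ)].
10^(Vm/58.6) = 10^(50.5/58.6) = 7.274
So 7.274·(Kᵢ + α·Naᵢ) = Kₒ + α·Naₒ → α = (7.274·123.0 − 3.6) / (138.0 − 7.274·10.3)
α = (894.7 − 3.6) / (138.0 − 74.92) = 891.1/63.08 = 14.13

14.1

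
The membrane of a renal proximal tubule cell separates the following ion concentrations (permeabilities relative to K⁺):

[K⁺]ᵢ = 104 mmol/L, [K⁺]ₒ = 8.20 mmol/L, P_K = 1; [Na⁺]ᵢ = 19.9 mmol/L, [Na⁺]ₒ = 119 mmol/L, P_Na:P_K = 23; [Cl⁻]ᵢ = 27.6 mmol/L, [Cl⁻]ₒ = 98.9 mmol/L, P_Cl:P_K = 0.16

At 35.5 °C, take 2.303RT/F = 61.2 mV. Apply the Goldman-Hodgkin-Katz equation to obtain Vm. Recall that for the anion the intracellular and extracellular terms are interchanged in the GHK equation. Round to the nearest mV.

Vm = 61.2 · log₁₀[(Σ P·[cation]ₒ + Σ P·[anion]ᵢ) / (Σ P·[cation]ᵢ + Σ P·[anion]ₒ)]
Numerator = 1×8.20 + 23×119 + 0.16×27.6 = 2750
Denominator = 1×104 + 23×19.9 + 0.16×98.9 = 577.5
Vm = 61.2 · log₁₀(4.761) = 61.2 × (0.6777) = 41.48 mV

41 mV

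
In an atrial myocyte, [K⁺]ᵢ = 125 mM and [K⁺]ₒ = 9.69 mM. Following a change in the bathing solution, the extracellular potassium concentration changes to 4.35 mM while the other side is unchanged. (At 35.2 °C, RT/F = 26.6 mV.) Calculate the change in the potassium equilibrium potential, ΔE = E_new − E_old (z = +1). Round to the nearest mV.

E_old = (26.6/1)·ln(9.69/125) = -68.02 mV
E_new = (26.6/1)·ln(4.35/125) = -89.33 mV
ΔE = -89.33 − (-68.02) = -21.30 mV

-21 mV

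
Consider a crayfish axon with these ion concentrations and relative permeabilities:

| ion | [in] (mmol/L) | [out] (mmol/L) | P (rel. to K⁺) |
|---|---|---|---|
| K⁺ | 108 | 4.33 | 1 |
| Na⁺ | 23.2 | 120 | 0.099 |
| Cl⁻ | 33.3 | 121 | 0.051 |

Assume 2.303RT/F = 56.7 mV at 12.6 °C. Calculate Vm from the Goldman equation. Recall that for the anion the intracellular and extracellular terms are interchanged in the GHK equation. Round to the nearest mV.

Vm = 56.7 · log₁₀[(Σ P·[cation]ₒ + Σ P·[anion]ᵢ) / (Σ P·[cation]ᵢ + Σ P·[anion]ₒ)]
Numerator = 1×4.33 + 0.099×120 + 0.051×33.3 = 17.91
Denominator = 1×108 + 0.099×23.2 + 0.051×121 = 116.5
Vm = 56.7 · log₁₀(0.15376) = 56.7 × (-0.8132) = -46.11 mV

-46 mV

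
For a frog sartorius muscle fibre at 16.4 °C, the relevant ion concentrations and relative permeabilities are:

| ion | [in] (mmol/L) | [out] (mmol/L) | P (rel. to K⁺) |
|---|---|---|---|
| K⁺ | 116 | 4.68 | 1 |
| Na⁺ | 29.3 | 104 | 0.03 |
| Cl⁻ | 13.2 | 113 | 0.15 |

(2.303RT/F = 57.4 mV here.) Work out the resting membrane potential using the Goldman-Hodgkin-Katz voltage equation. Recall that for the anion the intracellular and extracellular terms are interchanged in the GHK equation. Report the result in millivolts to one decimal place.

Vm = 57.4 · log₁₀[(Σ P·[cation]ₒ + Σ P·[anion]ᵢ) / (Σ P·[cation]ᵢ + Σ P·[anion]ₒ)]
Numerator = 1×4.68 + 0.03×104 + 0.15×13.2 = 9.78
Denominator = 1×116 + 0.03×29.3 + 0.15×113 = 133.8
Vm = 57.4 · log₁₀(0.073078) = 57.4 × (-1.1362) = -65.22 mV

-65.2 mV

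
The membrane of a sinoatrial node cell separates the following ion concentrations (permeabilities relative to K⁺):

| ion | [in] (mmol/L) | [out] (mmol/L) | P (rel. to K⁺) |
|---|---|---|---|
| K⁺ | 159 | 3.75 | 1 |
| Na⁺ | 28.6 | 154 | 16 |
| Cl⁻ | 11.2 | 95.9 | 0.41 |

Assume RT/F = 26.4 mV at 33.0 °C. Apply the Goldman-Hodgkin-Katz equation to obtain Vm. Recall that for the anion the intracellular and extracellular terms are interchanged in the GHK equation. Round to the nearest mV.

35 mV

Vm = 26.4 · ln[(Σ P·[cation]ₒ + Σ P·[anion]ᵢ) / (Σ P·[cation]ᵢ + Σ P·[anion]ₒ)]
Numerator = 1×3.75 + 16×154 + 0.41×11.2 = 2472
Denominator = 1×159 + 16×28.6 + 0.41×95.9 = 655.9
Vm = 26.4 · ln(3.7693) = 26.4 × (1.3269) = 35.03 mV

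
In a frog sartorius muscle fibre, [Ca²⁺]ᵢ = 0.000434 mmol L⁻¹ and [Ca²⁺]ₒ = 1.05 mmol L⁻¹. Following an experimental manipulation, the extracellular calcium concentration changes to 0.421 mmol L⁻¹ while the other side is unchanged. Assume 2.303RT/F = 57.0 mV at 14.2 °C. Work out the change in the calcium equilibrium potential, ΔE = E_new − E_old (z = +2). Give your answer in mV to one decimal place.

-11.3 mV

E_old = (57.0/2)·log₁₀(1.05/0.000434) = 96.44 mV
E_new = (57.0/2)·log₁₀(0.421/0.000434) = 85.12 mV
ΔE = 85.12 − (96.44) = -11.31 mV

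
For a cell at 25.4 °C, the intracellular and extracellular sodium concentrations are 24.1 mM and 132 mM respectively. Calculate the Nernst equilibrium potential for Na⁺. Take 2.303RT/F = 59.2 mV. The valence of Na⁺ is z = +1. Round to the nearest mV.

E = (59.2/z) · log₁₀([Na⁺]_out/[Na⁺]_in) with z = +1.
= (59.2/1) · log₁₀(132/24.1) = 59.20 · log₁₀(5.477)
= 59.20 · (0.7386) = 43.72 mV

44 mV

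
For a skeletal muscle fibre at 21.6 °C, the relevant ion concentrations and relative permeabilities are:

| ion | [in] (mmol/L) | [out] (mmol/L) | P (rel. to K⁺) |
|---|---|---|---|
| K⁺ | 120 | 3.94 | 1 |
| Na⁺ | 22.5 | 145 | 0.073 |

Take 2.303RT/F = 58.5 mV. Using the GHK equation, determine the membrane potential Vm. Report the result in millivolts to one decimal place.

-54.0 mV

Vm = 58.5 · log₁₀[(Σ P·[cation]ₒ + Σ P·[anion]ᵢ) / (Σ P·[cation]ᵢ + Σ P·[anion]ₒ)]
Numerator = 1×3.94 + 0.073×145 = 14.52
Denominator = 1×120 + 0.073×22.5 = 121.6
Vm = 58.5 · log₁₀(0.11941) = 58.5 × (-0.9230) = -53.99 mV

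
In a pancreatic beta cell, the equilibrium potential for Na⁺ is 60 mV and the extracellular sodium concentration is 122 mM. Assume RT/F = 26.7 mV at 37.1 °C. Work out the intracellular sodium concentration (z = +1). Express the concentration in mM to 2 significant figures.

13 mM

Nernst: E = (26.7/1) · ln([out]/[in]), so ln([out]/[in]) = 60.0 × 1 / 26.7 = 2.2472.
[out]/[in] = e^(2.2472) = 9.461.
[in] = 122 / 9.461 = 12.89 mM.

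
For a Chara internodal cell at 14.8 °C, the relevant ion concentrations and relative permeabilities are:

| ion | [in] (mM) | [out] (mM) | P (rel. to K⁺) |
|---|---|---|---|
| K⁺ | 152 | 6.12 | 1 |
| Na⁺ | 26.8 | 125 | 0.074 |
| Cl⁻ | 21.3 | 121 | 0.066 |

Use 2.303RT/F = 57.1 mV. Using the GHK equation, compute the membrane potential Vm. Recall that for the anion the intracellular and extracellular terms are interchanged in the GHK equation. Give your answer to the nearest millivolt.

-56 mV

Vm = 57.1 · log₁₀[(Σ P·[cation]ₒ + Σ P·[anion]ᵢ) / (Σ P·[cation]ᵢ + Σ P·[anion]ₒ)]
Numerator = 1×6.12 + 0.074×125 + 0.066×21.3 = 16.78
Denominator = 1×152 + 0.074×26.8 + 0.066×121 = 162
Vm = 57.1 · log₁₀(0.10357) = 57.1 × (-0.9847) = -56.23 mV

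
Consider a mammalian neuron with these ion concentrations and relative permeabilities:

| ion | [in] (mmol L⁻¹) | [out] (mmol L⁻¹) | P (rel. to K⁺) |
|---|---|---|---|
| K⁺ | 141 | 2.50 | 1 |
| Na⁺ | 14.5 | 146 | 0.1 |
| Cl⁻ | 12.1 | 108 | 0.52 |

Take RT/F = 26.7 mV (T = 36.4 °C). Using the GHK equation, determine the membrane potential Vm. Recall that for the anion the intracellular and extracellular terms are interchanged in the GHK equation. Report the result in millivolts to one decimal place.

-57.1 mV

Vm = 26.7 · ln[(Σ P·[cation]ₒ + Σ P·[anion]ᵢ) / (Σ P·[cation]ᵢ + Σ P·[anion]ₒ)]
Numerator = 1×2.50 + 0.1×146 + 0.52×12.1 = 23.39
Denominator = 1×141 + 0.1×14.5 + 0.52×108 = 198.6
Vm = 26.7 · ln(0.11778) = 26.7 × (-2.1389) = -57.11 mV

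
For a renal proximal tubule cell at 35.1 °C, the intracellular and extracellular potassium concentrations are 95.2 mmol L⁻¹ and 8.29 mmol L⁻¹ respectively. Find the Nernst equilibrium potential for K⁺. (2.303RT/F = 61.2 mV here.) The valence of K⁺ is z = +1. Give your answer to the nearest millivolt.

-65 mV

E = (61.2/z) · log₁₀([K⁺]_out/[K⁺]_in) with z = +1.
= (61.2/1) · log₁₀(8.29/95.2) = 61.20 · log₁₀(0.08708)
= 61.20 · (-1.0601) = -64.88 mV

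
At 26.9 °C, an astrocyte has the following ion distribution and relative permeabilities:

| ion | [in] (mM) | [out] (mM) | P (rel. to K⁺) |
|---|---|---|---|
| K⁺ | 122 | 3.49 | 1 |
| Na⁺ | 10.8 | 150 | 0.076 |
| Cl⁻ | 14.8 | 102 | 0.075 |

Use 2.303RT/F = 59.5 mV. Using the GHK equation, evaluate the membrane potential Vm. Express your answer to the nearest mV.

Vm = 59.5 · log₁₀[(Σ P·[cation]ₒ + Σ P·[anion]ᵢ) / (Σ P·[cation]ᵢ + Σ P·[anion]ₒ)]
Numerator = 1×3.49 + 0.076×150 + 0.075×14.8 = 16
Denominator = 1×122 + 0.076×10.8 + 0.075×102 = 130.5
Vm = 59.5 · log₁₀(0.12263) = 59.5 × (-0.9114) = -54.23 mV

-54 mV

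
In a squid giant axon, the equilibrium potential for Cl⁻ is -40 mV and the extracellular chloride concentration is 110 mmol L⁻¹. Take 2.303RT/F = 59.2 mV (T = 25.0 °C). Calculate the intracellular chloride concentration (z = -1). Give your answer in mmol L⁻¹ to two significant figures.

Nernst: E = (59.2/-1) · log₁₀([out]/[in]), so log₁₀([out]/[in]) = -40.0 × -1 / 59.2 = 0.6757.
[out]/[in] = 10^(0.6757) = 4.739.
[in] = 110 / 4.739 = 23.21 mmol L⁻¹.

23 mmol L⁻¹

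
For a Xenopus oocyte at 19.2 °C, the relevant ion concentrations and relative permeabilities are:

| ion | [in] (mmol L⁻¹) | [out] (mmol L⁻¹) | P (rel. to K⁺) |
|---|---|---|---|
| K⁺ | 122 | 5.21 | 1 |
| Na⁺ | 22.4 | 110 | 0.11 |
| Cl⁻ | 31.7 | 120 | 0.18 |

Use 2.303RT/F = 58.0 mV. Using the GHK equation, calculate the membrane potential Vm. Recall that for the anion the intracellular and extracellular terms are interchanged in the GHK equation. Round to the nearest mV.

Vm = 58.0 · log₁₀[(Σ P·[cation]ₒ + Σ P·[anion]ᵢ) / (Σ P·[cation]ᵢ + Σ P·[anion]ₒ)]
Numerator = 1×5.21 + 0.11×110 + 0.18×31.7 = 23.02
Denominator = 1×122 + 0.11×22.4 + 0.18×120 = 146.1
Vm = 58.0 · log₁₀(0.15757) = 58.0 × (-0.8025) = -46.55 mV

-47 mV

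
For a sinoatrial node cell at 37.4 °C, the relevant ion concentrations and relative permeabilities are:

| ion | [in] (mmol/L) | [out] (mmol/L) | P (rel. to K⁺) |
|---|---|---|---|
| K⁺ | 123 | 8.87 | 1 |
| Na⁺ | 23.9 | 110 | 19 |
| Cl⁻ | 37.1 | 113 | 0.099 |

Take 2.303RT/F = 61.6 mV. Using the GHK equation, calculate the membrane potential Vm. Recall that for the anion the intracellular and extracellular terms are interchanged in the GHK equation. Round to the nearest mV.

Vm = 61.6 · log₁₀[(Σ P·[cation]ₒ + Σ P·[anion]ᵢ) / (Σ P·[cation]ᵢ + Σ P·[anion]ₒ)]
Numerator = 1×8.87 + 19×110 + 0.099×37.1 = 2103
Denominator = 1×123 + 19×23.9 + 0.099×113 = 588.3
Vm = 61.6 · log₁₀(3.574) = 61.6 × (0.5532) = 34.07 mV

34 mV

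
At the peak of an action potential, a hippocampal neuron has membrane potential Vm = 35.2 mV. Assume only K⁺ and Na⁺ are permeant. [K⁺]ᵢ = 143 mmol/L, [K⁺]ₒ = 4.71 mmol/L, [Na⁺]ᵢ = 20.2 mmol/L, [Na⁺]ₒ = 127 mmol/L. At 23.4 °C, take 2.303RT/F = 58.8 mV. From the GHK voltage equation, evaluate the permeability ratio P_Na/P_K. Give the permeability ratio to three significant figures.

Let α = P_Na/P_K. GHK: Vm = 58.8·log₁₀[(Kₒ + α·Naₒ)/(Kᵢ + α·Naᵢ)].
10^(Vm/58.8) = 10^(35.2/58.8) = 3.9686
So 3.9686·(Kᵢ + α·Naᵢ) = Kₒ + α·Naₒ → α = (3.9686·143.0 − 4.71) / (127.0 − 3.9686·20.2)
α = (567.5 − 4.71) / (127.0 − 80.17) = 562.8/46.83 = 12.02

12.0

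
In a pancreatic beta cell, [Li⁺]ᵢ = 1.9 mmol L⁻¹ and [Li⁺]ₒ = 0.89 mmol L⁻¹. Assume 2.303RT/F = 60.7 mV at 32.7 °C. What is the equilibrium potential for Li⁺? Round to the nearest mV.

E = (60.7/z) · log₁₀([Li⁺]_out/[Li⁺]_in) with z = +1.
= (60.7/1) · log₁₀(0.89/1.9) = 60.70 · log₁₀(0.4684)
= 60.70 · (-0.3294) = -19.99 mV

-20 mV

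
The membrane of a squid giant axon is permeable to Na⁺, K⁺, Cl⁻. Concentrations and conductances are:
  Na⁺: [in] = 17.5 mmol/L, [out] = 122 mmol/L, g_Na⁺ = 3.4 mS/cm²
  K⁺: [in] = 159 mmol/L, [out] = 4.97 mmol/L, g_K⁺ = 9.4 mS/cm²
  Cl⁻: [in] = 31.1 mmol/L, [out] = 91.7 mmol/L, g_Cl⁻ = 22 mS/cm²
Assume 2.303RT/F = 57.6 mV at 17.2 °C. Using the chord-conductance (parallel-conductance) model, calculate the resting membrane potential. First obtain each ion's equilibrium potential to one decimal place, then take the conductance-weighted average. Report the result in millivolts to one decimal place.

E_Na⁺ = (57.6/1)·log₁₀(122/17.5) = 48.6 mV
E_K⁺ = (57.6/1)·log₁₀(4.97/159) = -86.7 mV
E_Cl⁻ = (57.6/-1)·log₁₀(91.7/31.1) = -27.0 mV
Vm = (Σ gᵢEᵢ)/(Σ gᵢ) = (3.4·48.6 + 9.4·-86.7 + 22·-27.0) / (3.4 + 9.4 + 22)
= -1243.74 / 34.8 = -35.74 mV

-35.7 mV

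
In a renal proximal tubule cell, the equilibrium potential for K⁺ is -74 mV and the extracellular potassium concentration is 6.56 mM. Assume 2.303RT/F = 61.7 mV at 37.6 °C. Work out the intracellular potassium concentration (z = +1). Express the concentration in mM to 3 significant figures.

104 mM

Nernst: E = (61.7/1) · log₁₀([out]/[in]), so log₁₀([out]/[in]) = -74.0 × 1 / 61.7 = -1.1994.
[out]/[in] = 10^(-1.1994) = 0.06319.
[in] = 6.56 / 0.06319 = 103.8 mM.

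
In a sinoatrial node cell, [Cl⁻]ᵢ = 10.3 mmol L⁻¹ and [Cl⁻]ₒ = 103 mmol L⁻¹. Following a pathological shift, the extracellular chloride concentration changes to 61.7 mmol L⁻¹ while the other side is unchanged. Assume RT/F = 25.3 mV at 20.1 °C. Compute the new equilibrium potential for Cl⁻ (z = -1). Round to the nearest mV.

After the shift: [Cl⁻]_out = 61.7, [Cl⁻]_in = 10.3 mmol L⁻¹.
E_new = (25.3/-1)·ln(61.7/10.3) = -25.30 · (1.7901) = -45.29 mV

-45 mV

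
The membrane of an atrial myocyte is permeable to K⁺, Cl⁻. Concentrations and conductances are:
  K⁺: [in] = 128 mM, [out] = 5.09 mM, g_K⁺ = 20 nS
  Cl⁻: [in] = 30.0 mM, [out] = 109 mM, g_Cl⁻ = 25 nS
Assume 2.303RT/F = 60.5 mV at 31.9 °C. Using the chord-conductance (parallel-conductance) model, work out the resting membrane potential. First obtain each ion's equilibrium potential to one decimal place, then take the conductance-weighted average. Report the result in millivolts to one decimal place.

-56.5 mV

E_K⁺ = (60.5/1)·log₁₀(5.09/128) = -84.7 mV
E_Cl⁻ = (60.5/-1)·log₁₀(109/30.0) = -33.9 mV
Vm = (Σ gᵢEᵢ)/(Σ gᵢ) = (20·-84.7 + 25·-33.9) / (20 + 25)
= -2541.50 / 45 = -56.48 mV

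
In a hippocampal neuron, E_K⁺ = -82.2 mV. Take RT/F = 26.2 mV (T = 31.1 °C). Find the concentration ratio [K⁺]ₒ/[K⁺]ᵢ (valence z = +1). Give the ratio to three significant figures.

0.0434

ln([out]/[in]) = E·z/(26.2) = -82.2 × 1 / 26.2 = -3.1374
[out]/[in] = e^(-3.1374) = 0.0434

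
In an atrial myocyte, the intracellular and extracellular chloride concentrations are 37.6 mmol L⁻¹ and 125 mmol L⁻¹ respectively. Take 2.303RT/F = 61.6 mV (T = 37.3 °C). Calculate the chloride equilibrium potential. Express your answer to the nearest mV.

E = (61.6/z) · log₁₀([Cl⁻]_out/[Cl⁻]_in) with z = -1.
For an anion, dividing by z = -1 reverses the sign.
= (61.6/-1) · log₁₀(125/37.6) = -61.60 · log₁₀(3.324)
= -61.60 · (0.5217) = -32.14 mV

-32 mV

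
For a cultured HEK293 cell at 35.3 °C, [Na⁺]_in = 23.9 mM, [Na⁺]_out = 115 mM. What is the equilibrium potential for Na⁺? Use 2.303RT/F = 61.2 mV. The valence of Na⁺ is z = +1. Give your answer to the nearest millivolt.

E = (61.2/z) · log₁₀([Na⁺]_out/[Na⁺]_in) with z = +1.
= (61.2/1) · log₁₀(115/23.9) = 61.20 · log₁₀(4.812)
= 61.20 · (0.6823) = 41.76 mV

42 mV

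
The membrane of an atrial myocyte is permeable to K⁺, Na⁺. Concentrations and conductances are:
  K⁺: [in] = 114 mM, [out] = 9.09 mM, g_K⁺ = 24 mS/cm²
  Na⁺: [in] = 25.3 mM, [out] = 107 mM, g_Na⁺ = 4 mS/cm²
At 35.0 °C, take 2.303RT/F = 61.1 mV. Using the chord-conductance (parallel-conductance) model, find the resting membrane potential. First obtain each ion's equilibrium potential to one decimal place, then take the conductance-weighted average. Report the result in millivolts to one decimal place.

-52.0 mV

E_K⁺ = (61.1/1)·log₁₀(9.09/114) = -67.1 mV
E_Na⁺ = (61.1/1)·log₁₀(107/25.3) = 38.3 mV
Vm = (Σ gᵢEᵢ)/(Σ gᵢ) = (24·-67.1 + 4·38.3) / (24 + 4)
= -1457.20 / 28 = -52.04 mV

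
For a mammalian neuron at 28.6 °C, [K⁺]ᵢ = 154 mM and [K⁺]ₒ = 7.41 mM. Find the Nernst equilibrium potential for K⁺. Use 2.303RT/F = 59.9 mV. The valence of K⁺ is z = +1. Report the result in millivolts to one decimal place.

E = (59.9/z) · log₁₀([K⁺]_out/[K⁺]_in) with z = +1.
= (59.9/1) · log₁₀(7.41/154) = 59.90 · log₁₀(0.04812)
= 59.90 · (-1.3177) = -78.93 mV

-78.9 mV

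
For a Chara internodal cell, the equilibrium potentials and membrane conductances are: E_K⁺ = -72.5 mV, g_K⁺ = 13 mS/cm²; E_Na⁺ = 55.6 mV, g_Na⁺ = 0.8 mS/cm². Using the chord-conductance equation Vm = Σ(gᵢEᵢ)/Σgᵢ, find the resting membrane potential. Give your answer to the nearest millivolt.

Σ gᵢEᵢ = 13·(-72.5) + 0.8·(55.6) = -898.02
Σ gᵢ = 13 + 0.8 = 13.8
Vm = -898.02 / 13.8 = -65.07 mV

-65 mV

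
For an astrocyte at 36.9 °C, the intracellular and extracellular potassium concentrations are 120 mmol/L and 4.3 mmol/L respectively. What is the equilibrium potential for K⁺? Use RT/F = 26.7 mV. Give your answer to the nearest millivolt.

-89 mV

E = (26.7/z) · ln([K⁺]_out/[K⁺]_in) with z = +1.
= (26.7/1) · ln(4.3/120) = 26.70 · ln(0.03583)
= 26.70 · (-3.3289) = -88.88 mV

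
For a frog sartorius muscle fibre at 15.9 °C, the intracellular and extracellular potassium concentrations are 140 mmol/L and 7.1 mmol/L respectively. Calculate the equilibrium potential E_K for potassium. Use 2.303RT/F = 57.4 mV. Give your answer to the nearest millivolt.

-74 mV

E = (57.4/z) · log₁₀([K⁺]_out/[K⁺]_in) with z = +1.
= (57.4/1) · log₁₀(7.1/140) = 57.40 · log₁₀(0.05071)
= 57.40 · (-1.2949) = -74.33 mV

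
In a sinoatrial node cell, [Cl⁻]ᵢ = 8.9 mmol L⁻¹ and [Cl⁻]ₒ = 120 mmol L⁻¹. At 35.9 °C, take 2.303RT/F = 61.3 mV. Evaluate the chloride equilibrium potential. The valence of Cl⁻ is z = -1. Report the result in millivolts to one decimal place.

-69.3 mV

E = (61.3/z) · log₁₀([Cl⁻]_out/[Cl⁻]_in) with z = -1.
For an anion, dividing by z = -1 reverses the sign.
= (61.3/-1) · log₁₀(120/8.9) = -61.30 · log₁₀(13.48)
= -61.30 · (1.1298) = -69.26 mV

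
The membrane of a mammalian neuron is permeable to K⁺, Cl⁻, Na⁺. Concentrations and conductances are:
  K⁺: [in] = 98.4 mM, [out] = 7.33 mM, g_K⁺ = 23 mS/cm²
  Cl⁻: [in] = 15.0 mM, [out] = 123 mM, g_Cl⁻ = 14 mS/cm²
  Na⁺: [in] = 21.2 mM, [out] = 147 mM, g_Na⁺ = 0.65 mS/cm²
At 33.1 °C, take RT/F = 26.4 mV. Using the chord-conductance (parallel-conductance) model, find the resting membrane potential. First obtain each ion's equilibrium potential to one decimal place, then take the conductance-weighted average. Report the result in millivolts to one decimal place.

E_K⁺ = (26.4/1)·ln(7.33/98.4) = -68.6 mV
E_Cl⁻ = (26.4/-1)·ln(123/15.0) = -55.5 mV
E_Na⁺ = (26.4/1)·ln(147/21.2) = 51.1 mV
Vm = (Σ gᵢEᵢ)/(Σ gᵢ) = (23·-68.6 + 14·-55.5 + 0.65·51.1) / (23 + 14 + 0.65)
= -2321.59 / 37.65 = -61.66 mV

-61.7 mV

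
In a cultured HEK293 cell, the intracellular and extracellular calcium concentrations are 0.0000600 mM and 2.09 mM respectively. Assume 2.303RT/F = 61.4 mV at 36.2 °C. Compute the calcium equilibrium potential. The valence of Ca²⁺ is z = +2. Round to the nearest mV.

139 mV

E = (61.4/z) · log₁₀([Ca²⁺]_out/[Ca²⁺]_in) with z = +2.
= (61.4/2) · log₁₀(2.09/0.0000600) = 30.70 · log₁₀(3.483e+04)
= 30.70 · (4.5420) = 139.44 mV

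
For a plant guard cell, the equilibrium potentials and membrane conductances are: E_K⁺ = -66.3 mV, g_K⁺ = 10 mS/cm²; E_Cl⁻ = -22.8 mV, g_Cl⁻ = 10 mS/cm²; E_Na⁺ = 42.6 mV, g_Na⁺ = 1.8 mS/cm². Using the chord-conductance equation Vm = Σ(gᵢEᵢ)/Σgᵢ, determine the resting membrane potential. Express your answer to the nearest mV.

-37 mV

Σ gᵢEᵢ = 10·(-66.3) + 10·(-22.8) + 1.8·(42.6) = -814.32
Σ gᵢ = 10 + 10 + 1.8 = 21.8
Vm = -814.32 / 21.8 = -37.35 mV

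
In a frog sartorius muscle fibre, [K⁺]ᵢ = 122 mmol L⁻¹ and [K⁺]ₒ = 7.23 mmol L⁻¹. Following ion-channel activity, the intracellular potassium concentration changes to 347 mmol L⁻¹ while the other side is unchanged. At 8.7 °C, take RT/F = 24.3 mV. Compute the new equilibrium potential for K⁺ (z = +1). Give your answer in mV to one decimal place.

After the shift: [K⁺]_out = 7.23, [K⁺]_in = 347 mmol L⁻¹.
E_new = (24.3/1)·ln(7.23/347) = 24.30 · (-3.8711) = -94.07 mV

-94.1 mV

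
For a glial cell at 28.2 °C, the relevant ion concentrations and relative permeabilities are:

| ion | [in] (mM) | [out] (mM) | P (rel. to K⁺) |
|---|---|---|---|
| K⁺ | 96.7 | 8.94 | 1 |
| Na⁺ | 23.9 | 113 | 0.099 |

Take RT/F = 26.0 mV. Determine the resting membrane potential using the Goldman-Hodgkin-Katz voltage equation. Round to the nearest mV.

-41 mV

Vm = 26.0 · ln[(Σ P·[cation]ₒ + Σ P·[anion]ᵢ) / (Σ P·[cation]ᵢ + Σ P·[anion]ₒ)]
Numerator = 1×8.94 + 0.099×113 = 20.13
Denominator = 1×96.7 + 0.099×23.9 = 99.07
Vm = 26.0 · ln(0.20317) = 26.0 × (-1.5937) = -41.44 mV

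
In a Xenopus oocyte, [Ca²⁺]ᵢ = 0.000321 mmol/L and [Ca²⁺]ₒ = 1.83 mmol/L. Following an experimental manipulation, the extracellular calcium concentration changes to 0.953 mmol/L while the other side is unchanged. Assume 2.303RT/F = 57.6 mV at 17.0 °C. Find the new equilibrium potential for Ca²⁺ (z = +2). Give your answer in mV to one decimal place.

100.0 mV

After the shift: [Ca²⁺]_out = 0.953, [Ca²⁺]_in = 0.000321 mmol/L.
E_new = (57.6/2)·log₁₀(0.953/0.000321) = 28.80 · (3.4726) = 100.01 mV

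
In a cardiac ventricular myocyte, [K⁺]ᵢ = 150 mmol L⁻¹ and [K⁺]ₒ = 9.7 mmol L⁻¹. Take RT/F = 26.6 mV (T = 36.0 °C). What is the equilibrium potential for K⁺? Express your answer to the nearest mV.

E = (26.6/z) · ln([K⁺]_out/[K⁺]_in) with z = +1.
= (26.6/1) · ln(9.7/150) = 26.60 · ln(0.06467)
= 26.60 · (-2.7385) = -72.84 mV

-73 mV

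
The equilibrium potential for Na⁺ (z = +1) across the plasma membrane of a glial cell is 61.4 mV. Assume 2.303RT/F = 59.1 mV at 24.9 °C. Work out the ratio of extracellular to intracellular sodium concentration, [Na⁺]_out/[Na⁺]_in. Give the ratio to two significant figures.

11

log₁₀([out]/[in]) = E·z/(59.1) = 61.4 × 1 / 59.1 = 1.0389
[out]/[in] = 10^(1.0389) = 10.94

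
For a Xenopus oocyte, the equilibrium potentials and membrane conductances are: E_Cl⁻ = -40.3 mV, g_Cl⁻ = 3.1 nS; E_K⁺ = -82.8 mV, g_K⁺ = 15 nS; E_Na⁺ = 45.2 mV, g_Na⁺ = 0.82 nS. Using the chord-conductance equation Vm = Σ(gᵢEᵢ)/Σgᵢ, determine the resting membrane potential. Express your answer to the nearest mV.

-70 mV

Σ gᵢEᵢ = 3.1·(-40.3) + 15·(-82.8) + 0.82·(45.2) = -1329.87
Σ gᵢ = 3.1 + 15 + 0.82 = 18.92
Vm = -1329.87 / 18.92 = -70.29 mV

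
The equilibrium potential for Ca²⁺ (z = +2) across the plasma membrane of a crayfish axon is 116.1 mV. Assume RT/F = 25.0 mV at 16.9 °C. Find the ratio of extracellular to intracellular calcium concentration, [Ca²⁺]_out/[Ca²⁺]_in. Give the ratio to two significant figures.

ln([out]/[in]) = E·z/(25.0) = 116.1 × 2 / 25.0 = 9.2880
[out]/[in] = e^(9.2880) = 1.081e+04

11000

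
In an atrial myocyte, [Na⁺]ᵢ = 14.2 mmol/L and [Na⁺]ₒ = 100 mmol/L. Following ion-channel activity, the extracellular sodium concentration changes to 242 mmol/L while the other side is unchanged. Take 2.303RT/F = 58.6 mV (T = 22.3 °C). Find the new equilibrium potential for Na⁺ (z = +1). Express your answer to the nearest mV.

72 mV

After the shift: [Na⁺]_out = 242, [Na⁺]_in = 14.2 mmol/L.
E_new = (58.6/1)·log₁₀(242/14.2) = 58.60 · (1.2315) = 72.17 mV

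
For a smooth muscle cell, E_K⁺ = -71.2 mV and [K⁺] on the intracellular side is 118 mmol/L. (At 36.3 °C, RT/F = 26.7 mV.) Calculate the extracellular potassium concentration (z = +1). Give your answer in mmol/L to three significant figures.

Nernst: E = (26.7/1) · ln([out]/[in]), so ln([out]/[in]) = -71.2 × 1 / 26.7 = -2.6667.
[out]/[in] = e^(-2.6667) = 0.06948.
[out] = 0.06948 × 118 = 8.199 mmol/L.

8.20 mmol/L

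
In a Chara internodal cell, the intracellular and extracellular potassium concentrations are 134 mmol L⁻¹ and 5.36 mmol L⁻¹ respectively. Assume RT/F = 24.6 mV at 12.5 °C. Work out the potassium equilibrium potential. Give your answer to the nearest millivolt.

E = (24.6/z) · ln([K⁺]_out/[K⁺]_in) with z = +1.
= (24.6/1) · ln(5.36/134) = 24.60 · ln(0.04)
= 24.60 · (-3.2189) = -79.18 mV

-79 mV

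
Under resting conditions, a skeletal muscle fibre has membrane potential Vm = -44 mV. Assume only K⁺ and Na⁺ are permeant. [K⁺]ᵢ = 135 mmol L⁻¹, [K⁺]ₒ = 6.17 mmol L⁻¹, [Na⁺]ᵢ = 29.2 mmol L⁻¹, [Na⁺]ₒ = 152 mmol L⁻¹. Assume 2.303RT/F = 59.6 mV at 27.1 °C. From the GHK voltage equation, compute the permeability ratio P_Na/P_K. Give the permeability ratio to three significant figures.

0.126

Let α = P_Na/P_K. GHK: Vm = 59.6·log₁₀[(Kₒ + α·Naₒ)/(Kᵢ + α·Naᵢ)].
10^(Vm/59.6) = 10^(-44.0/59.6) = 0.1827
So 0.1827·(Kᵢ + α·Naᵢ) = Kₒ + α·Naₒ → α = (0.1827·135.0 − 6.17) / (152.0 − 0.1827·29.2)
α = (24.66 − 6.17) / (152.0 − 5.335) = 18.49/146.7 = 0.1261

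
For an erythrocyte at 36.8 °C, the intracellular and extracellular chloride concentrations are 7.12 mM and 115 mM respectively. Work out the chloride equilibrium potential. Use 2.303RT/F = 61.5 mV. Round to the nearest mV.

-74 mV

E = (61.5/z) · log₁₀([Cl⁻]_out/[Cl⁻]_in) with z = -1.
For an anion, dividing by z = -1 reverses the sign.
= (61.5/-1) · log₁₀(115/7.12) = -61.50 · log₁₀(16.15)
= -61.50 · (1.2082) = -74.31 mV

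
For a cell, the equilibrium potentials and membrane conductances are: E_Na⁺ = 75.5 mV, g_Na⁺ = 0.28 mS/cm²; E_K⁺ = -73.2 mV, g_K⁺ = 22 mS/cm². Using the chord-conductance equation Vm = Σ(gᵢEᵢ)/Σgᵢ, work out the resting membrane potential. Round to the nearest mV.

-71 mV

Σ gᵢEᵢ = 0.28·(75.5) + 22·(-73.2) = -1589.26
Σ gᵢ = 0.28 + 22 = 22.28
Vm = -1589.26 / 22.28 = -71.33 mV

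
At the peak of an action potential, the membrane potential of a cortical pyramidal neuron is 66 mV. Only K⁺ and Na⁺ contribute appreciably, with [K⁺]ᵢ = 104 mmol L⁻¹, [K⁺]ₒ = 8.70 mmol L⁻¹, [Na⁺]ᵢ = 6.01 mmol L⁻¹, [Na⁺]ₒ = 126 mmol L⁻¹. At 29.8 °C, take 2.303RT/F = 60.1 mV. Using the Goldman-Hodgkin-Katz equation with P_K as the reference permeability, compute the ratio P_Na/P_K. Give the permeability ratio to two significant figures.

26

Let α = P_Na/P_K. GHK: Vm = 60.1·log₁₀[(Kₒ + α·Naₒ)/(Kᵢ + α·Naᵢ)].
10^(Vm/60.1) = 10^(66.0/60.1) = 12.536
So 12.536·(Kᵢ + α·Naᵢ) = Kₒ + α·Naₒ → α = (12.536·104.0 − 8.7) / (126.0 − 12.536·6.01)
α = (1304 − 8.7) / (126.0 − 75.34) = 1295/50.66 = 25.57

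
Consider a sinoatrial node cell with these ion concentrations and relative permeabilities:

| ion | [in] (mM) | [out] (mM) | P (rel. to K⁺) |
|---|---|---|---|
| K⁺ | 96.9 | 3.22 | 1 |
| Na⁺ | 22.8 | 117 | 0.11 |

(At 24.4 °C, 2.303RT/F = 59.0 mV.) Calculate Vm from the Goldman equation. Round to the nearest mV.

-47 mV

Vm = 59.0 · log₁₀[(Σ P·[cation]ₒ + Σ P·[anion]ᵢ) / (Σ P·[cation]ᵢ + Σ P·[anion]ₒ)]
Numerator = 1×3.22 + 0.11×117 = 16.09
Denominator = 1×96.9 + 0.11×22.8 = 99.41
Vm = 59.0 · log₁₀(0.16186) = 59.0 × (-0.7909) = -46.66 mV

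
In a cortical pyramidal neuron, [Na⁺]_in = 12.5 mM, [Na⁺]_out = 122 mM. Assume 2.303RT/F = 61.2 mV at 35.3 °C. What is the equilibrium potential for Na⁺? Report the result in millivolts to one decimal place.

E = (61.2/z) · log₁₀([Na⁺]_out/[Na⁺]_in) with z = +1.
= (61.2/1) · log₁₀(122/12.5) = 61.20 · log₁₀(9.76)
= 61.20 · (0.9894) = 60.55 mV

60.6 mV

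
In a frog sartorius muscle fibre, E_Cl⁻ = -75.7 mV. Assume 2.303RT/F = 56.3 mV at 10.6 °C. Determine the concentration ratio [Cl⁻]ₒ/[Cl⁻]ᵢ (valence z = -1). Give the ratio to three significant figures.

22.1

log₁₀([out]/[in]) = E·z/(56.3) = -75.7 × -1 / 56.3 = 1.3446
[out]/[in] = 10^(1.3446) = 22.11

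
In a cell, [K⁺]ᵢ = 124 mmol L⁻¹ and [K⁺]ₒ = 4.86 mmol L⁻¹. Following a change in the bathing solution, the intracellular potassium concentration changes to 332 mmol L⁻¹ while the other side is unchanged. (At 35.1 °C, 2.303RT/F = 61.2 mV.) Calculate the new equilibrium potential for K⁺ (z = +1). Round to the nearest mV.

-112 mV

After the shift: [K⁺]_out = 4.86, [K⁺]_in = 332 mmol L⁻¹.
E_new = (61.2/1)·log₁₀(4.86/332) = 61.20 · (-1.8345) = -112.27 mV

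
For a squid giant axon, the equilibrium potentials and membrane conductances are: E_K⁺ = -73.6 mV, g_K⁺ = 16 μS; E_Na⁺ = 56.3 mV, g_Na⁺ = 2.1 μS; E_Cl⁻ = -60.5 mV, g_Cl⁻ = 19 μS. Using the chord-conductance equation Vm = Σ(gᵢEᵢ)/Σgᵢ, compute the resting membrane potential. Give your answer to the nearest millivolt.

-60 mV

Σ gᵢEᵢ = 16·(-73.6) + 2.1·(56.3) + 19·(-60.5) = -2208.87
Σ gᵢ = 16 + 2.1 + 19 = 37.1
Vm = -2208.87 / 37.1 = -59.54 mV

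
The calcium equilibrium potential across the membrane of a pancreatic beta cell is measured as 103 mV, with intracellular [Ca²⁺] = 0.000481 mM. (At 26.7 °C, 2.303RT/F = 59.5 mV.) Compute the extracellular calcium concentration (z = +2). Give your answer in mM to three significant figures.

Nernst: E = (59.5/2) · log₁₀([out]/[in]), so log₁₀([out]/[in]) = 103.0 × 2 / 59.5 = 3.4622.
[out]/[in] = 10^(3.4622) = 2899.
[out] = 2899 × 0.000481 = 1.394 mM.

1.39 mM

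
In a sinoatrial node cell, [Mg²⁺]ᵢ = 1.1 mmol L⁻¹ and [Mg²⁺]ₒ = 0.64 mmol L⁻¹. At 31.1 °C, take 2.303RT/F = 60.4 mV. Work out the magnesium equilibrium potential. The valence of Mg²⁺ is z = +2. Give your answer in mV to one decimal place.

E = (60.4/z) · log₁₀([Mg²⁺]_out/[Mg²⁺]_in) with z = +2.
= (60.4/2) · log₁₀(0.64/1.1) = 30.20 · log₁₀(0.5818)
= 30.20 · (-0.2352) = -7.10 mV

-7.1 mV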